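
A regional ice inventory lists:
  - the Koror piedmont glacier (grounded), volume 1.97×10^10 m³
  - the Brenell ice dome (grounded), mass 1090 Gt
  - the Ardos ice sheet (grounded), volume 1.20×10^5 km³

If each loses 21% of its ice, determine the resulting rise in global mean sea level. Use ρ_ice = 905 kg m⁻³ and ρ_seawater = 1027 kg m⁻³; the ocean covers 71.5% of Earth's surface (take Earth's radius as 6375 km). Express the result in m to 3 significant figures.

Koror: 0.21 × 1.97×10^10 m³ × (905/1027) = 3.646×10^9 m³ of water.
Brenell: 0.21 × 1090 Gt = 2.289×10^14 kg; dividing by ρ_w = 1027 kg m⁻³ gives 2.229×10^11 m³ of water.
Ardos: 0.21 × 1.20×10^5 km³ × (905/1027) = 2.221×10^4 km³ of water.
Total added water ≈ 2.243×10^13 m³ over 3.65×10^14 m² → Δh = 0.0614 m.

≈ 0.0614 m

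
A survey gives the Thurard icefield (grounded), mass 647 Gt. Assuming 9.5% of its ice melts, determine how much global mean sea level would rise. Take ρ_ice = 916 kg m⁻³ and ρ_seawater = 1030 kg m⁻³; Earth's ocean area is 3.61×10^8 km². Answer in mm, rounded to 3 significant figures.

≈ 0.165 mm

Thurard: 0.095 × 647 Gt = 6.146×10^13 kg; dividing by ρ_w = 1030 kg m⁻³ gives 5.967×10^10 m³ of water.
Spread over 3.61×10^14 m² of ocean, Δh = 5.967×10^10 / 3.61×10^14 = 1.65×10^-4 m = 0.165 mm.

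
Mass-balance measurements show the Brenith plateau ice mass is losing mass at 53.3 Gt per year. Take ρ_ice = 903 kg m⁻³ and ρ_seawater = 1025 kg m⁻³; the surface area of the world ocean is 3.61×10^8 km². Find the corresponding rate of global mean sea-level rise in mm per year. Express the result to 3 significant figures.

≈ 0.144 mm/yr

ρ_w = 1025 kg m⁻³. Annual water volume added = 53.3 Gt / ρ_w = 5.330×10^13 kg / 1025 kg m⁻³ = 5.200×10^10 m³.
Δh per year = 5.200×10^10 / 3.61×10^14 = 1.44×10^-4 m = 0.144 mm.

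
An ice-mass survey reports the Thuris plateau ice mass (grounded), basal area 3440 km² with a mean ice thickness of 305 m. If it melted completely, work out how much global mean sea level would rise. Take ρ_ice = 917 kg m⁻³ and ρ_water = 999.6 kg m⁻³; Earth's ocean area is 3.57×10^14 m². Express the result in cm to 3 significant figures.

Thuris: ice volume = 3440 km² × 305 m = 1049 km³; 1049 × (917/999.6) = 962.5 km³ of water.
Spread over 3.57×10^14 m² of ocean, Δh = 9.625×10^11 / 3.57×10^14 = 2.70×10^-3 m = 0.270 cm.

≈ 0.270 cm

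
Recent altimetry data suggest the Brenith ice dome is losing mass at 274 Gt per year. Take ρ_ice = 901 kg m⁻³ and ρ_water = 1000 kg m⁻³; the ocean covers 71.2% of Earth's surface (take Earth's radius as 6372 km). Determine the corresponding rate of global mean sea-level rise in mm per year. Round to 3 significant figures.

≈ 0.754 mm/yr

ρ_w = 1000 kg m⁻³. Annual water volume added = 274 Gt / ρ_w = 2.740×10^14 kg / 1000 kg m⁻³ = 2.740×10^11 m³.
Δh per year = 2.740×10^11 / 3.63×10^14 = 7.54×10^-4 m = 0.754 mm.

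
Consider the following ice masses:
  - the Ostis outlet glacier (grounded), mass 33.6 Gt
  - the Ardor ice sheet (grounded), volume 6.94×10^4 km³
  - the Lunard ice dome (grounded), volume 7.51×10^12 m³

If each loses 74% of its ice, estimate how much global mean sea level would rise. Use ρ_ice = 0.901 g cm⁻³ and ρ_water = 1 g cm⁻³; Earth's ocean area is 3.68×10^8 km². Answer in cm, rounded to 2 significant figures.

Ostis: 0.74 × 33.6 Gt = 2.486×10^13 kg; dividing by ρ_w = 1 g cm⁻³ = 1000 kg m⁻³ gives 2.486×10^10 m³ of water.
Ardor: 0.74 × 6.94×10^4 km³ × (901/1000) = 4.627×10^4 km³ of water.
Lunard: 0.74 × 7.51×10^12 m³ × (901/1000) = 5.007×10^12 m³ of water.
Total added water ≈ 5.130×10^13 m³ over 3.68×10^14 m² → Δh = 0.139 m = 14 cm.

≈ 14 cm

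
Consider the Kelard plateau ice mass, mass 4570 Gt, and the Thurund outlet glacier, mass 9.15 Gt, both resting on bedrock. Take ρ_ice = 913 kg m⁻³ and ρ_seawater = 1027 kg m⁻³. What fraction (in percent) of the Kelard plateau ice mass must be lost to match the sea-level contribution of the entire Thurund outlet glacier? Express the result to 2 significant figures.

≈ 0.20 %

Equal sea-level rise means equal mass of meltwater, i.e. equal mass of ice lost.
Ice mass of Thurund: 9.150×10^12 kg; ice mass of Kelard: 4.570×10^15 kg.
Fraction required = 9.150×10^12 / 4.570×10^15 = 2.00×10^-3 → 0.20 %.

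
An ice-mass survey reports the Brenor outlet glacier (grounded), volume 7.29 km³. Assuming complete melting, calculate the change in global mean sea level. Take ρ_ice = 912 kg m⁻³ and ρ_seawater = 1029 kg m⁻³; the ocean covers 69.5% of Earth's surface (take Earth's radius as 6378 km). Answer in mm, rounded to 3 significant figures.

≈ 0.0182 mm

Brenor: 7.29 km³ × (912/1029) = 6.461 km³ of water.
Spread over 3.55×10^14 m² of ocean, Δh = 6.461×10^9 / 3.55×10^14 = 1.82×10^-5 m = 0.0182 mm.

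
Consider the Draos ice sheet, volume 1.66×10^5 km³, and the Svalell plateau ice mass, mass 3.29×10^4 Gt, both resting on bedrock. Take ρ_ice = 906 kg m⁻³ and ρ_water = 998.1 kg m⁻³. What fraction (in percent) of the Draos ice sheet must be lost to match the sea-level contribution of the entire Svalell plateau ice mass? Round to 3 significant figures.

≈ 21.9 %

Equal sea-level rise means equal mass of meltwater, i.e. equal mass of ice lost.
Ice mass of Svalell: 3.290×10^16 kg; ice mass of Draos: 1.504×10^17 kg.
Fraction required = 3.290×10^16 / 1.504×10^17 = 0.219 → 21.9 %.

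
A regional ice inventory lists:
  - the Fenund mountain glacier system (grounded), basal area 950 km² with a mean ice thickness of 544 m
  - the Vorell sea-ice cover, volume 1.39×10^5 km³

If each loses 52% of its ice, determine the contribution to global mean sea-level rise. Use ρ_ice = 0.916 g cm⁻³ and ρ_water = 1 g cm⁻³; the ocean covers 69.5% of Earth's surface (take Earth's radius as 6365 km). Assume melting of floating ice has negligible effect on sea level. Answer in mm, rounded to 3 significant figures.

Fenund: ice volume = 950 km² × 544 m = 516.8 km³; 0.52 × 516.8 × (916/1000) = 246.2 km³ of water.
The Vorell sea-ice cover is floating and already displaces its own weight of water, so its melt adds essentially nothing to sea level.
Total added water ≈ 2.462×10^11 m³ over 3.54×10^14 m² → Δh = 6.96×10^-4 m = 0.696 mm.

≈ 0.696 mm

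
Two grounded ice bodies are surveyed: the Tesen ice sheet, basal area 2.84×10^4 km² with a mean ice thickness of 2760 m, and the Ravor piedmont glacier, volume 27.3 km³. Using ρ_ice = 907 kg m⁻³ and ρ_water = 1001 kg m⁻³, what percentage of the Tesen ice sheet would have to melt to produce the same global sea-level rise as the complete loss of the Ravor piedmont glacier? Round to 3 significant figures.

≈ 0.0348 %

Equal sea-level rise means equal mass of meltwater, i.e. equal mass of ice lost.
Ice mass of Ravor: 2.476×10^13 kg; ice mass of Tesen: 7.109×10^16 kg.
Fraction required = 2.476×10^13 / 7.109×10^16 = 3.48×10^-4 → 0.0348 %.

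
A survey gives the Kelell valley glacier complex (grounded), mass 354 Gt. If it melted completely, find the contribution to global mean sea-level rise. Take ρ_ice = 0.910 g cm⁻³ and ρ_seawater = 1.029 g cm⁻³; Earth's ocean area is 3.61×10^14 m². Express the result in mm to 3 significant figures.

≈ 0.953 mm

Kelell: 354 Gt = 3.540×10^14 kg; dividing by ρ_w = 1.029 g cm⁻³ = 1029 kg m⁻³ gives 3.440×10^11 m³ of water.
Spread over 3.61×10^14 m² of ocean, Δh = 3.440×10^11 / 3.61×10^14 = 9.53×10^-4 m = 0.953 mm.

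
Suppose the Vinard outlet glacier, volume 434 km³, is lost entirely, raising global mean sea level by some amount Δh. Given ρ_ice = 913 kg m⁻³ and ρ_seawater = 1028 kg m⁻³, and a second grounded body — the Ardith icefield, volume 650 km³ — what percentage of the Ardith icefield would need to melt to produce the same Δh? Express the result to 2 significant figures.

Equal sea-level rise means equal mass of meltwater, i.e. equal mass of ice lost.
Ice mass of Vinard: 3.962×10^14 kg; ice mass of Ardith: 5.934×10^14 kg.
Fraction required = 3.962×10^14 / 5.934×10^14 = 0.668 → 67 %.

≈ 67 %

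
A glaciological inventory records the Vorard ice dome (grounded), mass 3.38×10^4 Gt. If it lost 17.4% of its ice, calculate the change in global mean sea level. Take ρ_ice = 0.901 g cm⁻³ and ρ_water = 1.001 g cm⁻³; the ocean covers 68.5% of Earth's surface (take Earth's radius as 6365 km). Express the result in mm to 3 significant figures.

≈ 16.8 mm

Vorard: 0.174 × 3.38×10^4 Gt = 5.881×10^15 kg; dividing by ρ_w = 1.001 g cm⁻³ = 1001 kg m⁻³ gives 5.875×10^12 m³ of water.
Spread over 3.49×10^14 m² of ocean, Δh = 5.875×10^12 / 3.49×10^14 = 0.0168 m = 16.8 mm.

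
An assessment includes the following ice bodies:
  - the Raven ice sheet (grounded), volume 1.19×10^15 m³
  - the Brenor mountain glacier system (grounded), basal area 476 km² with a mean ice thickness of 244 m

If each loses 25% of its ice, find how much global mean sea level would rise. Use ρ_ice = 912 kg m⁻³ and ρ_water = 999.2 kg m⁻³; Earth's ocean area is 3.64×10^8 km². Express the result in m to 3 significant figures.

≈ 0.746 m

Raven: 0.25 × 1.19×10^15 m³ × (912/999.2) = 2.715×10^14 m³ of water.
Brenor: ice volume = 476 km² × 244 m = 116.1 km³; 0.25 × 116.1 × (912/999.2) = 26.50 km³ of water.
Total added water ≈ 2.716×10^14 m³ over 3.64×10^14 m² → Δh = 0.746 m.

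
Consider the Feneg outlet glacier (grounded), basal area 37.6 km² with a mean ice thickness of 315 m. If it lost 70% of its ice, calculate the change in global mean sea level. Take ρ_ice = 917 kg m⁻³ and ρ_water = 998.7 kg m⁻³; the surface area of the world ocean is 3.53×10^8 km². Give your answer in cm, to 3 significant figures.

Feneg: ice volume = 37.6 km² × 315 m = 11.84 km³; 0.7 × 11.84 × (917/998.7) = 7.613 km³ of water.
Spread over 3.53×10^14 m² of ocean, Δh = 7.613×10^9 / 3.53×10^14 = 2.16×10^-5 m = 2.16×10^-3 cm.

≈ 2.16×10^-3 cm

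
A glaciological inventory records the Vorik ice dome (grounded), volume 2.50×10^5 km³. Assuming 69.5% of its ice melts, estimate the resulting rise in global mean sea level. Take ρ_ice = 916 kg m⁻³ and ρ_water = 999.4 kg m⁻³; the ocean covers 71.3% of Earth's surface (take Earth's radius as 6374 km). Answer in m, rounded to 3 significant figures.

≈ 0.437 m

Vorik: 0.695 × 2.50×10^5 km³ × (916/999.4) = 1.593×10^5 km³ of water.
Spread over 3.64×10^14 m² of ocean, Δh = 1.593×10^14 / 3.64×10^14 = 0.437 m.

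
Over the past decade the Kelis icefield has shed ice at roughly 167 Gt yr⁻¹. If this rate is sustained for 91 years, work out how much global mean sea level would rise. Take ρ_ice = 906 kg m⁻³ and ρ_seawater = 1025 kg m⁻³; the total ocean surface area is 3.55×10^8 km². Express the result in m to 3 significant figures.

≈ 0.0418 m

Total mass lost = 167 Gt/yr × 91 yr = 1.520×10^4 Gt = 1.520×10^16 kg.
ρ_w = 1025 kg m⁻³, so water volume = 1.520×10^16 / 1025 = 1.483×10^13 m³.
Δh = 1.483×10^13 / 3.55×10^14 = 0.0418 m.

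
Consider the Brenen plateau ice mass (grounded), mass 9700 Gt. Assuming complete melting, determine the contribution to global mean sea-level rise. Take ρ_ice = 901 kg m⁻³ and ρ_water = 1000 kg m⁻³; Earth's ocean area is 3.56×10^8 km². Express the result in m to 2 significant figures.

Brenen: 9700 Gt = 9.700×10^15 kg; dividing by ρ_w = 1000 kg m⁻³ gives 9.700×10^12 m³ of water.
Spread over 3.56×10^14 m² of ocean, Δh = 9.700×10^12 / 3.56×10^14 = 0.0272 m.

≈ 0.027 m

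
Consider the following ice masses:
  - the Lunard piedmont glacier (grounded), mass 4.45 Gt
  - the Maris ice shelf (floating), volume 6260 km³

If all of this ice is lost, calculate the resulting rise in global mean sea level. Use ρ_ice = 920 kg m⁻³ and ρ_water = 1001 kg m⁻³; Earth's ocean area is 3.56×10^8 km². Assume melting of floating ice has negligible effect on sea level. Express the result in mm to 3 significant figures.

≈ 0.0125 mm

Lunard: 4.45 Gt = 4.450×10^12 kg; dividing by ρ_w = 1001 kg m⁻³ gives 4.446×10^9 m³ of water.
The Maris ice shelf is floating and already displaces its own weight of water, so its melt adds essentially nothing to sea level.
Total added water ≈ 4.446×10^9 m³ over 3.56×10^14 m² → Δh = 1.25×10^-5 m = 0.0125 mm.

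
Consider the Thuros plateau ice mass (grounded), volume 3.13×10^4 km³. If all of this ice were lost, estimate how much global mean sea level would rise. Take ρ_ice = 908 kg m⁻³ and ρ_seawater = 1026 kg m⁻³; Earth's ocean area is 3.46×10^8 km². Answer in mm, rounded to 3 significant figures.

≈ 80.1 mm

Thuros: 3.13×10^4 km³ × (908/1026) = 2.770×10^4 km³ of water.
Spread over 3.46×10^14 m² of ocean, Δh = 2.770×10^13 / 3.46×10^14 = 0.0801 m = 80.1 mm.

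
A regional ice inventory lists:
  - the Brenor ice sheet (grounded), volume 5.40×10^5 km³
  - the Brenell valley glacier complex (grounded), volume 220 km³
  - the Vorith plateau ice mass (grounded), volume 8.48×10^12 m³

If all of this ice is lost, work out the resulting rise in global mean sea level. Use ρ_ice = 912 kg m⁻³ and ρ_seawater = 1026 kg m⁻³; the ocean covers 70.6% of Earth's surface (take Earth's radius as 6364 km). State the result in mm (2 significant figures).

Brenor: 5.40×10^5 km³ × (912/1026) = 4.800×10^5 km³ of water.
Brenell: 220 km³ × (912/1026) = 195.6 km³ of water.
Vorith: 8.48×10^12 m³ × (912/1026) = 7.538×10^12 m³ of water.
Total added water ≈ 4.877×10^14 m³ over 3.59×10^14 m² → Δh = 1.36 m = 1400 mm.

≈ 1400 mm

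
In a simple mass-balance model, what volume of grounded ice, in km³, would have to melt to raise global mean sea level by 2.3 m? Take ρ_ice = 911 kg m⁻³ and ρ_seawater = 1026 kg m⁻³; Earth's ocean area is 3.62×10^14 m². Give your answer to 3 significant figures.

≈ 9.38×10^5 km³

Required water volume = Δh × A = 2.3 m × 3.62×10^14 m² = 8.326×10^14 m³ = 8.326×10^5 km³.
Ice volume = water volume × ρ_w/ρ_ice = 8.326×10^5 × 1026/911 = 9.38×10^5 km³.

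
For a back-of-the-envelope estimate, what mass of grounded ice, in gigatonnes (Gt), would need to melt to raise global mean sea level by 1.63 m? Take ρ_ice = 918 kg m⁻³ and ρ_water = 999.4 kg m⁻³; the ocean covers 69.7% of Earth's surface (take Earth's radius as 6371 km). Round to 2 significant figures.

Required water volume = Δh × A = 1.63 m × 3.56×10^14 m² = 5.795×10^14 m³.
ρ_w = 999.4 kg m⁻³, so the mass of water = 5.795×10^14 m³ × 999.4 kg m⁻³ = 5.791×10^17 kg = 5.8×10^5 Gt (and the same mass of ice, by conservation).

≈ 5.8×10^5 Gt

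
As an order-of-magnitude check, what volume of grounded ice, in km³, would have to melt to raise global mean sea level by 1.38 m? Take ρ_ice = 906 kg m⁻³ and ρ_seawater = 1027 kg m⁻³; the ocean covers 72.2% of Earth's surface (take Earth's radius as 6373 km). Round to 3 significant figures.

Required water volume = Δh × A = 1.38 m × 3.68×10^14 m² = 5.085×10^14 m³ = 5.085×10^5 km³.
Ice volume = water volume × ρ_w/ρ_ice = 5.085×10^5 × 1027/906 = 5.76×10^5 km³.

≈ 5.76×10^5 km³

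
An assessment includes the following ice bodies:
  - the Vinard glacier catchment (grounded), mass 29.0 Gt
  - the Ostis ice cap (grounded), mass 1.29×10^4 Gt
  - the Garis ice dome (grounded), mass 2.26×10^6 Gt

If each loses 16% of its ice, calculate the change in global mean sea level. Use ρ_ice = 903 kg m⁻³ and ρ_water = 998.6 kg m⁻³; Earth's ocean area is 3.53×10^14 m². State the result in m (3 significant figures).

≈ 1.03 m

Vinard: 0.16 × 29.0 Gt = 4.640×10^12 kg; dividing by ρ_w = 998.6 kg m⁻³ gives 4.647×10^9 m³ of water.
Ostis: 0.16 × 1.29×10^4 Gt = 2.064×10^15 kg; dividing by ρ_w = 998.6 kg m⁻³ gives 2.067×10^12 m³ of water.
Garis: 0.16 × 2.26×10^6 Gt = 3.616×10^17 kg; dividing by ρ_w = 998.6 kg m⁻³ gives 3.621×10^14 m³ of water.
Total added water ≈ 3.642×10^14 m³ over 3.53×10^14 m² → Δh = 1.03 m.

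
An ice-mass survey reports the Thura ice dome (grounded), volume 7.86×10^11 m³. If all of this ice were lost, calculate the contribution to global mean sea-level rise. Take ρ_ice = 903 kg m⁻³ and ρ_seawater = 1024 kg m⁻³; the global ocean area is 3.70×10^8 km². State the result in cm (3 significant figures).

Thura: 7.86×10^11 m³ × (903/1024) = 6.931×10^11 m³ of water.
Spread over 3.70×10^14 m² of ocean, Δh = 6.931×10^11 / 3.70×10^14 = 1.87×10^-3 m = 0.187 cm.

≈ 0.187 cm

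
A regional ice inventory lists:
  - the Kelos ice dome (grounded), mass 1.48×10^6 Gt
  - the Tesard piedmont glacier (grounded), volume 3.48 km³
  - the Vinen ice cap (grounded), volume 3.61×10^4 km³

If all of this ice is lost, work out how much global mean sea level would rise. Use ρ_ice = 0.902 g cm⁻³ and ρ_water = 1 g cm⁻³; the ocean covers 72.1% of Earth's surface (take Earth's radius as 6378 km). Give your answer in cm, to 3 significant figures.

≈ 410 cm

Kelos: 1.48×10^6 Gt = 1.480×10^18 kg; dividing by ρ_w = 1 g cm⁻³ = 1000 kg m⁻³ gives 1.480×10^15 m³ of water.
Tesard: 3.48 km³ × (902/1000) = 3.139 km³ of water.
Vinen: 3.61×10^4 km³ × (902/1000) = 3.256×10^4 km³ of water.
Total added water ≈ 1.513×10^15 m³ over 3.69×10^14 m² → Δh = 4.10 m = 410 cm.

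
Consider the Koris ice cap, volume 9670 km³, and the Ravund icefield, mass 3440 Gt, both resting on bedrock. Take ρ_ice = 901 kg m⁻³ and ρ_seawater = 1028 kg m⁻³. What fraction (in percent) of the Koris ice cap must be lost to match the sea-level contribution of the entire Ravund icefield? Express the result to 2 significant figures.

≈ 39 %

Equal sea-level rise means equal mass of meltwater, i.e. equal mass of ice lost.
Ice mass of Ravund: 3.440×10^15 kg; ice mass of Koris: 8.713×10^15 kg.
Fraction required = 3.440×10^15 / 8.713×10^15 = 0.395 → 39 %.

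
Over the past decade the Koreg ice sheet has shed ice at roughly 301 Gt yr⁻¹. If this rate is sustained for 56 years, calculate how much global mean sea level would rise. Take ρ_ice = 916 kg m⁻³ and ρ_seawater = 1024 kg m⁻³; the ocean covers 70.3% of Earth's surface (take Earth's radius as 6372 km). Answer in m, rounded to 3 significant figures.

≈ 0.0459 m

Total mass lost = 301 Gt/yr × 56 yr = 1.686×10^4 Gt = 1.686×10^16 kg.
ρ_w = 1024 kg m⁻³, so water volume = 1.686×10^16 / 1024 = 1.646×10^13 m³.
Δh = 1.646×10^13 / 3.59×10^14 = 0.0459 m.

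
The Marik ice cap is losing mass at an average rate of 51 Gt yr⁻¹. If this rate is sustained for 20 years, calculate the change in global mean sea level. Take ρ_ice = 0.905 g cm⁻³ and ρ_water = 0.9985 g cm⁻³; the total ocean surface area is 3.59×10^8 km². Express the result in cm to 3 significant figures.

Total mass lost = 51 Gt/yr × 20 yr = 1020 Gt = 1.020×10^15 kg.
ρ_w = 0.9985 g cm⁻³ = 998.5 kg m⁻³, so water volume = 1.020×10^15 / 998.5 = 1.022×10^12 m³.
Δh = 1.022×10^12 / 3.59×10^14 = 2.85×10^-3 m = 0.285 cm.

≈ 0.285 cm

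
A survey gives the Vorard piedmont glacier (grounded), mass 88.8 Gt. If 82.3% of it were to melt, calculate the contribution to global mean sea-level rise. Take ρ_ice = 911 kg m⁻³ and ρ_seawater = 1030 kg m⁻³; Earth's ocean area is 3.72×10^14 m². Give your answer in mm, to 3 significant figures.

Vorard: 0.823 × 88.8 Gt = 7.308×10^13 kg; dividing by ρ_w = 1030 kg m⁻³ gives 7.095×10^10 m³ of water.
Spread over 3.72×10^14 m² of ocean, Δh = 7.095×10^10 / 3.72×10^14 = 1.91×10^-4 m = 0.191 mm.

≈ 0.191 mm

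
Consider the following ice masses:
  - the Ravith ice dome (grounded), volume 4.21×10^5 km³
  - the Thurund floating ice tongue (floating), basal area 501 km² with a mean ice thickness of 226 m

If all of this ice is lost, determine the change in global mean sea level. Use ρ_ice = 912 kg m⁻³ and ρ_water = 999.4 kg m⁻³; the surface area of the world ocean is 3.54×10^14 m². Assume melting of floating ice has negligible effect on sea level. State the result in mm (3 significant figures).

≈ 1090 mm

Ravith: 4.21×10^5 km³ × (912/999.4) = 3.842×10^5 km³ of water.
The Thurund floating ice tongue is floating and already displaces its own weight of water, so its melt adds essentially nothing to sea level.
Total added water ≈ 3.842×10^14 m³ over 3.54×10^14 m² → Δh = 1.09 m = 1090 mm.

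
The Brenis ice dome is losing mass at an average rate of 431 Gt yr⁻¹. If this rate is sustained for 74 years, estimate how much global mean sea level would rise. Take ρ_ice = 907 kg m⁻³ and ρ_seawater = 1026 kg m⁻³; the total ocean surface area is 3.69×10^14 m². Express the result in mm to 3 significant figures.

≈ 84.2 mm

Total mass lost = 431 Gt/yr × 74 yr = 3.189×10^4 Gt = 3.189×10^16 kg.
ρ_w = 1026 kg m⁻³, so water volume = 3.189×10^16 / 1026 = 3.109×10^13 m³.
Δh = 3.109×10^13 / 3.69×10^14 = 0.0842 m = 84.2 mm.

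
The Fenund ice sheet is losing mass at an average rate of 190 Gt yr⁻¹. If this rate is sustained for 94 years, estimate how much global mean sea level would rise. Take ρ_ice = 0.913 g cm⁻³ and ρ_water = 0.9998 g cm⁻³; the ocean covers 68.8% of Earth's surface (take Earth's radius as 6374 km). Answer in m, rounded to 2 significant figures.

Total mass lost = 190 Gt/yr × 94 yr = 1.786×10^4 Gt = 1.786×10^16 kg.
ρ_w = 0.9998 g cm⁻³ = 999.8 kg m⁻³, so water volume = 1.786×10^16 / 999.8 = 1.786×10^13 m³.
Δh = 1.786×10^13 / 3.51×10^14 = 0.0509 m.

≈ 0.051 m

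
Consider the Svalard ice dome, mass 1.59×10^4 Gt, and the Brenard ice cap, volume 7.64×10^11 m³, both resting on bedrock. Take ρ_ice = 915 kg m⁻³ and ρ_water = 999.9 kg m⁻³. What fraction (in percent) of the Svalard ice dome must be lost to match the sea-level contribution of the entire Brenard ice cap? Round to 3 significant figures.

≈ 4.40 %

Equal sea-level rise means equal mass of meltwater, i.e. equal mass of ice lost.
Ice mass of Brenard: 6.991×10^14 kg; ice mass of Svalard: 1.590×10^16 kg.
Fraction required = 6.991×10^14 / 1.590×10^16 = 0.0440 → 4.40 %.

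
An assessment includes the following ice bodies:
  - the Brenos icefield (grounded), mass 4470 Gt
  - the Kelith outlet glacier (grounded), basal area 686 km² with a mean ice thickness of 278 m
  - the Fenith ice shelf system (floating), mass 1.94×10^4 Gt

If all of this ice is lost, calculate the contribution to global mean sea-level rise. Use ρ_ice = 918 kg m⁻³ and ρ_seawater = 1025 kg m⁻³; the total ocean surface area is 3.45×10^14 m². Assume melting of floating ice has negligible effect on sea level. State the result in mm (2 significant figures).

≈ 13 mm

Brenos: 4470 Gt = 4.470×10^15 kg; dividing by ρ_w = 1025 kg m⁻³ gives 4.361×10^12 m³ of water.
Kelith: ice volume = 686 km² × 278 m = 190.7 km³; 190.7 × (918/1025) = 170.8 km³ of water.
The Fenith ice shelf system is floating and already displaces its own weight of water, so its melt adds essentially nothing to sea level.
Total added water ≈ 4.532×10^12 m³ over 3.45×10^14 m² → Δh = 0.0131 m = 13 mm.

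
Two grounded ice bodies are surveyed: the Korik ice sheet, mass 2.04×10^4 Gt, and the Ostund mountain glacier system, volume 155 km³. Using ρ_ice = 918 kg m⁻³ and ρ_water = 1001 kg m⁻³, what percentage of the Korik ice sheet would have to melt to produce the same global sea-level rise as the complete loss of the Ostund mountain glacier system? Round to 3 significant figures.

≈ 0.698 %

Equal sea-level rise means equal mass of meltwater, i.e. equal mass of ice lost.
Ice mass of Ostund: 1.423×10^14 kg; ice mass of Korik: 2.040×10^16 kg.
Fraction required = 1.423×10^14 / 2.040×10^16 = 6.98×10^-3 → 0.698 %.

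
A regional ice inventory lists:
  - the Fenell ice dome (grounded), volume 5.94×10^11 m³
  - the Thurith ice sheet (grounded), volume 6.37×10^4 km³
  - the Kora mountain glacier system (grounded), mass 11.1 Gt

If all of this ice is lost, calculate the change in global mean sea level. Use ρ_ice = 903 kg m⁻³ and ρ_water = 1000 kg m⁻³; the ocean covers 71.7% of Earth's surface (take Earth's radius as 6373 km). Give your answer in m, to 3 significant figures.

Fenell: 5.94×10^11 m³ × (903/1000) = 5.364×10^11 m³ of water.
Thurith: 6.37×10^4 km³ × (903/1000) = 5.752×10^4 km³ of water.
Kora: 11.1 Gt = 1.110×10^13 kg; dividing by ρ_w = 1000 kg m⁻³ gives 1.110×10^10 m³ of water.
Total added water ≈ 5.807×10^13 m³ over 3.66×10^14 m² → Δh = 0.159 m.

≈ 0.159 m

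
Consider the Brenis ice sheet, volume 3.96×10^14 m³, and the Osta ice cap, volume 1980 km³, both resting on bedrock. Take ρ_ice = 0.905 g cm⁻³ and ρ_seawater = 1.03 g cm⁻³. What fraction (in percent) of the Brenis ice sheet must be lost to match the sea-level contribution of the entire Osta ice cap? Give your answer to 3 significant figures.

≈ 0.500 %

Equal sea-level rise means equal mass of meltwater, i.e. equal mass of ice lost.
Ice mass of Osta: 1.792×10^15 kg; ice mass of Brenis: 3.584×10^17 kg.
Fraction required = 1.792×10^15 / 3.584×10^17 = 5.00×10^-3 → 0.500 %.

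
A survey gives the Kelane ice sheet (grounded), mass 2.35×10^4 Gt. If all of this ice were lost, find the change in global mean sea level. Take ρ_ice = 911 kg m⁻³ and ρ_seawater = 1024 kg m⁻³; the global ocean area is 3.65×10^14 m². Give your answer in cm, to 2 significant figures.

Kelane: 2.35×10^4 Gt = 2.350×10^16 kg; dividing by ρ_w = 1024 kg m⁻³ gives 2.295×10^13 m³ of water.
Spread over 3.65×10^14 m² of ocean, Δh = 2.295×10^13 / 3.65×10^14 = 0.0629 m = 6.3 cm.

≈ 6.3 cm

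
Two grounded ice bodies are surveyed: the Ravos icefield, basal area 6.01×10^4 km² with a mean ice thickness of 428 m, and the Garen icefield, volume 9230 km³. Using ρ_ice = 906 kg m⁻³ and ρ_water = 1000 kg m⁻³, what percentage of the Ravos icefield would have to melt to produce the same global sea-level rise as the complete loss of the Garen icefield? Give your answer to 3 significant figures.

Equal sea-level rise means equal mass of meltwater, i.e. equal mass of ice lost.
Ice mass of Garen: 8.362×10^15 kg; ice mass of Ravos: 2.330×10^16 kg.
Fraction required = 8.362×10^15 / 2.330×10^16 = 0.359 → 35.9 %.

≈ 35.9 %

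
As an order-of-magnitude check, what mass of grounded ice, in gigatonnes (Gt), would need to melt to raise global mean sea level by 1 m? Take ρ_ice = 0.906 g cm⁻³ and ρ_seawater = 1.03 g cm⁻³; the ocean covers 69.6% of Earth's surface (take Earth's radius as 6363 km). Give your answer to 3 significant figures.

≈ 3.65×10^5 Gt

Required water volume = Δh × A = 1 m × 3.54×10^14 m² = 3.541×10^14 m³.
ρ_w = 1.03 g cm⁻³ = 1030 kg m⁻³, so the mass of water = 3.541×10^14 m³ × 1030 kg m⁻³ = 3.647×10^17 kg = 3.65×10^5 Gt (and the same mass of ice, by conservation).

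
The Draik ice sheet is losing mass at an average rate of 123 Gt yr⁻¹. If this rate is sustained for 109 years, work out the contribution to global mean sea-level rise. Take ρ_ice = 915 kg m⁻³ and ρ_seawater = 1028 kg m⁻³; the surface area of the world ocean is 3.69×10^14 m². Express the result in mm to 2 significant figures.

Total mass lost = 123 Gt/yr × 109 yr = 1.341×10^4 Gt = 1.341×10^16 kg.
ρ_w = 1028 kg m⁻³, so water volume = 1.341×10^16 / 1028 = 1.304×10^13 m³.
Δh = 1.304×10^13 / 3.69×10^14 = 0.0353 m = 35 mm.

≈ 35 mm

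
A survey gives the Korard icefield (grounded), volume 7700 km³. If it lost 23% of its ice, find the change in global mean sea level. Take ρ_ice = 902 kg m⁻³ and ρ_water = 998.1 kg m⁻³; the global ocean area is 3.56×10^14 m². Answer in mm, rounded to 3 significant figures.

Korard: 0.23 × 7700 km³ × (902/998.1) = 1600 km³ of water.
Spread over 3.56×10^14 m² of ocean, Δh = 1.600×10^12 / 3.56×10^14 = 4.50×10^-3 m = 4.50 mm.

≈ 4.50 mm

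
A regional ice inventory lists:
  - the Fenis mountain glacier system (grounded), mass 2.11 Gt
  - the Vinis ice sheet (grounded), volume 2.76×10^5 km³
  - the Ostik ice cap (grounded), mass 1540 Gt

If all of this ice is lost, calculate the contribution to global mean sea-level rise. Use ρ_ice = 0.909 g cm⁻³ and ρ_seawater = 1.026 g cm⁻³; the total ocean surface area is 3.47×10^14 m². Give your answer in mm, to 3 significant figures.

≈ 709 mm

Fenis: 2.11 Gt = 2.110×10^12 kg; dividing by ρ_w = 1.026 g cm⁻³ = 1026 kg m⁻³ gives 2.057×10^9 m³ of water.
Vinis: 2.76×10^5 km³ × (909/1026) = 2.445×10^5 km³ of water.
Ostik: 1540 Gt = 1.540×10^15 kg; dividing by ρ_w = 1026 kg m⁻³ gives 1.501×10^12 m³ of water.
Total added water ≈ 2.460×10^14 m³ over 3.47×10^14 m² → Δh = 0.709 m = 709 mm.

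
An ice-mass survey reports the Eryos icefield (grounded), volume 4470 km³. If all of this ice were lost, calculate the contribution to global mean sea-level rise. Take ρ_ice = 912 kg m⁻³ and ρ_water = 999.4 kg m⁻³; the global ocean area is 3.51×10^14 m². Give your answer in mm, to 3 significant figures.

Eryos: 4470 km³ × (912/999.4) = 4079 km³ of water.
Spread over 3.51×10^14 m² of ocean, Δh = 4.079×10^12 / 3.51×10^14 = 0.0116 m = 11.6 mm.

≈ 11.6 mm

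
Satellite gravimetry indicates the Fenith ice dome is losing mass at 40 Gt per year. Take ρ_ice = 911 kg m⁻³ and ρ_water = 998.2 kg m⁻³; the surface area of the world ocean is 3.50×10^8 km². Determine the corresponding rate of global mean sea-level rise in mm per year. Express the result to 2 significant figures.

≈ 0.11 mm/yr

ρ_w = 998.2 kg m⁻³. Annual water volume added = 40 Gt / ρ_w = 4.000×10^13 kg / 998.2 kg m⁻³ = 4.007×10^10 m³.
Δh per year = 4.007×10^10 / 3.50×10^14 = 1.14×10^-4 m = 0.11 mm.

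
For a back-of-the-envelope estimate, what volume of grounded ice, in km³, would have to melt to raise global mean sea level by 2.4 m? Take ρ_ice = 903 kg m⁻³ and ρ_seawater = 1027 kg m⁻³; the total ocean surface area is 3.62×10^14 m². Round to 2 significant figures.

Required water volume = Δh × A = 2.4 m × 3.62×10^14 m² = 8.688×10^14 m³ = 8.688×10^5 km³.
Ice volume = water volume × ρ_w/ρ_ice = 8.688×10^5 × 1027/903 = 9.9×10^5 km³.

≈ 9.9×10^5 km³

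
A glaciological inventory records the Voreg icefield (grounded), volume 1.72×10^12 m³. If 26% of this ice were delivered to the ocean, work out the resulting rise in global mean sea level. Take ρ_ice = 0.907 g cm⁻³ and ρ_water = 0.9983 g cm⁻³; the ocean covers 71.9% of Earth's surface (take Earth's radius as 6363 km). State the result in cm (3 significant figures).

≈ 0.111 cm

Voreg: 0.26 × 1.72×10^12 m³ × (907/998.3) = 4.063×10^11 m³ of water.
Spread over 3.66×10^14 m² of ocean, Δh = 4.063×10^11 / 3.66×10^14 = 1.11×10^-3 m = 0.111 cm.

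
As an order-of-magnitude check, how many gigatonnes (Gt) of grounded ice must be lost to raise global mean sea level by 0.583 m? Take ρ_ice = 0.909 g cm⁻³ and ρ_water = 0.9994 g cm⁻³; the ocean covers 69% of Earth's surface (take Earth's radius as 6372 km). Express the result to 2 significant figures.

Required water volume = Δh × A = 0.583 m × 3.52×10^14 m² = 2.052×10^14 m³.
ρ_w = 0.9994 g cm⁻³ = 999.4 kg m⁻³, so the mass of water = 2.052×10^14 m³ × 999.4 kg m⁻³ = 2.051×10^17 kg = 2.1×10^5 Gt (and the same mass of ice, by conservation).

≈ 2.1×10^5 Gt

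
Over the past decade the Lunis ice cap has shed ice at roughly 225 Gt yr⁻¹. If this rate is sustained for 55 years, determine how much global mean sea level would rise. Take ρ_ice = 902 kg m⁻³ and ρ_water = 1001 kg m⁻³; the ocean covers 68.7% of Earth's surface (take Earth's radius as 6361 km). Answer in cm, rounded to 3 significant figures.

Total mass lost = 225 Gt/yr × 55 yr = 1.238×10^4 Gt = 1.238×10^16 kg.
ρ_w = 1001 kg m⁻³, so water volume = 1.238×10^16 / 1001 = 1.236×10^13 m³.
Δh = 1.236×10^13 / 3.49×10^14 = 0.0354 m = 3.54 cm.

≈ 3.54 cm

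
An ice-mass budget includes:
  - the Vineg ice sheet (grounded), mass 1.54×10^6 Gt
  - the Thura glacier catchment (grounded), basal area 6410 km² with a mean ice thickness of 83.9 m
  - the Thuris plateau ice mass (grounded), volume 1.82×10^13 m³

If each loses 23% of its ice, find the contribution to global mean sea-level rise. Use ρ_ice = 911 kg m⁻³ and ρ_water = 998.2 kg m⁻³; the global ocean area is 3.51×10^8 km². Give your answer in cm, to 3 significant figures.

≈ 102 cm

Vineg: 0.23 × 1.54×10^6 Gt = 3.542×10^17 kg; dividing by ρ_w = 998.2 kg m⁻³ gives 3.548×10^14 m³ of water.
Thura: ice volume = 6410 km² × 83.9 m = 537.8 km³; 0.23 × 537.8 × (911/998.2) = 112.9 km³ of water.
Thuris: 0.23 × 1.82×10^13 m³ × (911/998.2) = 3.820×10^12 m³ of water.
Total added water ≈ 3.588×10^14 m³ over 3.51×10^14 m² → Δh = 1.02 m = 102 cm.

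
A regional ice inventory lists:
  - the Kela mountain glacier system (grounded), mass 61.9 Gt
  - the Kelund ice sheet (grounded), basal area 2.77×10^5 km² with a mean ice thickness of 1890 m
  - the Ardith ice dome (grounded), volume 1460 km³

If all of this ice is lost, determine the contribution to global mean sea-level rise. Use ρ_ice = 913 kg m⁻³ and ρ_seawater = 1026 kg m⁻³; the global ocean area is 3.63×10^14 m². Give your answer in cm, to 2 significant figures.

Kela: 61.9 Gt = 6.190×10^13 kg; dividing by ρ_w = 1026 kg m⁻³ gives 6.033×10^10 m³ of water.
Kelund: ice volume = 2.77×10^5 km² × 1890 m = 5.235×10^5 km³; 5.235×10^5 × (913/1026) = 4.659×10^5 km³ of water.
Ardith: 1460 km³ × (913/1026) = 1299 km³ of water.
Total added water ≈ 4.672×10^14 m³ over 3.63×10^14 m² → Δh = 1.29 m = 130 cm.

≈ 130 cm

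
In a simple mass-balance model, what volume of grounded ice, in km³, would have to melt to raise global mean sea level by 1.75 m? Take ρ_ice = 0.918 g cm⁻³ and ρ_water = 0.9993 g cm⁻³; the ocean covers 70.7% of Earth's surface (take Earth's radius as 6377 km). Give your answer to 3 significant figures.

Required water volume = Δh × A = 1.75 m × 3.61×10^14 m² = 6.323×10^14 m³ = 6.323×10^5 km³.
Ice volume = water volume × ρ_w/ρ_ice = 6.323×10^5 × 999.3/918 = 6.88×10^5 km³.

≈ 6.88×10^5 km³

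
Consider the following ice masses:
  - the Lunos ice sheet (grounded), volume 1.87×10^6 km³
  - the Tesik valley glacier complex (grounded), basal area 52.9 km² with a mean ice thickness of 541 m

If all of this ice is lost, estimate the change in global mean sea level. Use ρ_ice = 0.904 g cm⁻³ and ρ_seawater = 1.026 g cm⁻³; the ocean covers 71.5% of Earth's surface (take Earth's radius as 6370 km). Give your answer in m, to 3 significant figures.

≈ 4.52 m

Lunos: 1.87×10^6 km³ × (904/1026) = 1.648×10^6 km³ of water.
Tesik: ice volume = 52.9 km² × 541 m = 28.62 km³; 28.62 × (904/1026) = 25.22 km³ of water.
Total added water ≈ 1.648×10^15 m³ over 3.65×10^14 m² → Δh = 4.52 m.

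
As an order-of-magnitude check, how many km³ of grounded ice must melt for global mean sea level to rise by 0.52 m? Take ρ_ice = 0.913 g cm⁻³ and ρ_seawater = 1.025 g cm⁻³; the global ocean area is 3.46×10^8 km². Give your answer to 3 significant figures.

Required water volume = Δh × A = 0.52 m × 3.46×10^14 m² = 1.799×10^14 m³ = 1.799×10^5 km³.
Ice volume = water volume × ρ_w/ρ_ice = 1.799×10^5 × 1025/913 = 2.02×10^5 km³.

≈ 2.02×10^5 km³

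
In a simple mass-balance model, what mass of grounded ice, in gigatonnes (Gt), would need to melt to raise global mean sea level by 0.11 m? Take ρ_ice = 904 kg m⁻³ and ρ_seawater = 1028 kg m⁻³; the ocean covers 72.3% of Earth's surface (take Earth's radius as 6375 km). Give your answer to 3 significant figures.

≈ 4.18×10^4 Gt

Required water volume = Δh × A = 0.11 m × 3.69×10^14 m² = 4.062×10^13 m³.
ρ_w = 1028 kg m⁻³, so the mass of water = 4.062×10^13 m³ × 1028 kg m⁻³ = 4.175×10^16 kg = 4.18×10^4 Gt (and the same mass of ice, by conservation).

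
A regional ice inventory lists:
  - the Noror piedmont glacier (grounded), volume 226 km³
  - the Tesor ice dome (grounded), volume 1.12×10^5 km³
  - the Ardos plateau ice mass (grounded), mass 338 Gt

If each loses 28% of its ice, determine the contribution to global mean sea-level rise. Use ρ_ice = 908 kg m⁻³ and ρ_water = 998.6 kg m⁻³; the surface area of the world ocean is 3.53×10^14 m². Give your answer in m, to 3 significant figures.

≈ 0.0812 m

Noror: 0.28 × 226 km³ × (908/998.6) = 57.54 km³ of water.
Tesor: 0.28 × 1.12×10^5 km³ × (908/998.6) = 2.851×10^4 km³ of water.
Ardos: 0.28 × 338 Gt = 9.464×10^13 kg; dividing by ρ_w = 998.6 kg m⁻³ gives 9.477×10^10 m³ of water.
Total added water ≈ 2.867×10^13 m³ over 3.53×10^14 m² → Δh = 0.0812 m.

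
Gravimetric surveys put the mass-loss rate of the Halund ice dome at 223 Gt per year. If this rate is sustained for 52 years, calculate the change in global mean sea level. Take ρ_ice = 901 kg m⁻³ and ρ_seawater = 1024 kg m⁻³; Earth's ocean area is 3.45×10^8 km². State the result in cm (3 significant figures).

Total mass lost = 223 Gt/yr × 52 yr = 1.160×10^4 Gt = 1.160×10^16 kg.
ρ_w = 1024 kg m⁻³, so water volume = 1.160×10^16 / 1024 = 1.132×10^13 m³.
Δh = 1.132×10^13 / 3.45×10^14 = 0.0328 m = 3.28 cm.

≈ 3.28 cm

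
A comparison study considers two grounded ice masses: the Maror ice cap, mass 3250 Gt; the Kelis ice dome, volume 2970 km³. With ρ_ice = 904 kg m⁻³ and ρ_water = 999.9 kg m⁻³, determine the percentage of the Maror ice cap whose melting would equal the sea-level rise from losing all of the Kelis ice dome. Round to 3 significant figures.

≈ 82.6 %

Equal sea-level rise means equal mass of meltwater, i.e. equal mass of ice lost.
Ice mass of Kelis: 2.685×10^15 kg; ice mass of Maror: 3.250×10^15 kg.
Fraction required = 2.685×10^15 / 3.250×10^15 = 0.826 → 82.6 %.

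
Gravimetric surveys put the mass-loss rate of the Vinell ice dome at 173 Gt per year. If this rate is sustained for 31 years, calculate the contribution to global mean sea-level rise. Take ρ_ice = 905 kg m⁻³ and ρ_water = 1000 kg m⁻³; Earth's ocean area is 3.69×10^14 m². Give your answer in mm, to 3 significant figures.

Total mass lost = 173 Gt/yr × 31 yr = 5363 Gt = 5.363×10^15 kg.
ρ_w = 1000 kg m⁻³, so water volume = 5.363×10^15 / 1000 = 5.363×10^12 m³.
Δh = 5.363×10^12 / 3.69×10^14 = 0.0145 m = 14.5 mm.

≈ 14.5 mm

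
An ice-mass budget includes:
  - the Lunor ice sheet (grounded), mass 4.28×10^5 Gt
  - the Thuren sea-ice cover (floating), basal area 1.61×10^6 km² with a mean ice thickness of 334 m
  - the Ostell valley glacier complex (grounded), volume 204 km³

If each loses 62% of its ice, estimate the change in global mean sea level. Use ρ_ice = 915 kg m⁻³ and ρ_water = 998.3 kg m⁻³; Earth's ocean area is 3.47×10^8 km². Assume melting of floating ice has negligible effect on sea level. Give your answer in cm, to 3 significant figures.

≈ 76.6 cm

Lunor: 0.62 × 4.28×10^5 Gt = 2.654×10^17 kg; dividing by ρ_w = 998.3 kg m⁻³ gives 2.658×10^14 m³ of water.
The Thuren sea-ice cover is floating and already displaces its own weight of water, so its melt adds essentially nothing to sea level.
Ostell: 0.62 × 204 km³ × (915/998.3) = 115.9 km³ of water.
Total added water ≈ 2.659×10^14 m³ over 3.47×10^14 m² → Δh = 0.766 m = 76.6 cm.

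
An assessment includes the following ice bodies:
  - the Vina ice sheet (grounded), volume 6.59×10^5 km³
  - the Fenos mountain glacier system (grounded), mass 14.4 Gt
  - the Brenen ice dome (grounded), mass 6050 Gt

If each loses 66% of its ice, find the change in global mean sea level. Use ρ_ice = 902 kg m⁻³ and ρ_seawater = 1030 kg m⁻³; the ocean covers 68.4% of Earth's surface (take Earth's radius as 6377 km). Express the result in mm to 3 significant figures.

≈ 1100 mm

Vina: 0.66 × 6.59×10^5 km³ × (902/1030) = 3.809×10^5 km³ of water.
Fenos: 0.66 × 14.4 Gt = 9.504×10^12 kg; dividing by ρ_w = 1030 kg m⁻³ gives 9.227×10^9 m³ of water.
Brenen: 0.66 × 6050 Gt = 3.993×10^15 kg; dividing by ρ_w = 1030 kg m⁻³ gives 3.877×10^12 m³ of water.
Total added water ≈ 3.848×10^14 m³ over 3.50×10^14 m² → Δh = 1.10 m = 1100 mm.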